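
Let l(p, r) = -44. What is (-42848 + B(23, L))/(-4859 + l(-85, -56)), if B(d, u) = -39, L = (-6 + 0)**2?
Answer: 42887/4903 ≈ 8.7471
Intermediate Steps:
L = 36 (L = (-6)**2 = 36)
(-42848 + B(23, L))/(-4859 + l(-85, -56)) = (-42848 - 39)/(-4859 - 44) = -42887/(-4903) = -42887*(-1/4903) = 42887/4903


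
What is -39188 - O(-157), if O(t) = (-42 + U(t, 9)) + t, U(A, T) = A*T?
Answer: -37576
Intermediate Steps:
O(t) = -42 + 10*t (O(t) = (-42 + t*9) + t = (-42 + 9*t) + t = -42 + 10*t)
-39188 - O(-157) = -39188 - (-42 + 10*(-157)) = -39188 - (-42 - 1570) = -39188 - 1*(-1612) = -39188 + 1612 = -37576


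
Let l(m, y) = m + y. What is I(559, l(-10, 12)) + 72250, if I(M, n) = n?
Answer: 72252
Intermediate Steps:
I(559, l(-10, 12)) + 72250 = (-10 + 12) + 72250 = 2 + 72250 = 72252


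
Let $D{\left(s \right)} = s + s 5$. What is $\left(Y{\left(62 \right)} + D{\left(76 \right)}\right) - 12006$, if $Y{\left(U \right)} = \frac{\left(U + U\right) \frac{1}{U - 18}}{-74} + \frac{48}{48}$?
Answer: $- \frac{9400917}{814} \approx -11549.0$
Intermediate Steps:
$D{\left(s \right)} = 6 s$ ($D{\left(s \right)} = s + 5 s = 6 s$)
$Y{\left(U \right)} = 1 - \frac{U}{37 \left(-18 + U\right)}$ ($Y{\left(U \right)} = \frac{2 U}{-18 + U} \left(- \frac{1}{74}\right) + 48 \cdot \frac{1}{48} = \frac{2 U}{-18 + U} \left(- \frac{1}{74}\right) + 1 = - \frac{U}{37 \left(-18 + U\right)} + 1 = 1 - \frac{U}{37 \left(-18 + U\right)}$)
$\left(Y{\left(62 \right)} + D{\left(76 \right)}\right) - 12006 = \left(\frac{18 \left(-37 + 2 \cdot 62\right)}{37 \left(-18 + 62\right)} + 6 \cdot 76\right) - 12006 = \left(\frac{18 \left(-37 + 124\right)}{37 \cdot 44} + 456\right) - 12006 = \left(\frac{18}{37} \cdot \frac{1}{44} \cdot 87 + 456\right) - 12006 = \left(\frac{783}{814} + 456\right) - 12006 = \frac{371967}{814} - 12006 = - \frac{9400917}{814}$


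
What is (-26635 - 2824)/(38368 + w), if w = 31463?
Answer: -29459/69831 ≈ -0.42186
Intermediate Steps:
(-26635 - 2824)/(38368 + w) = (-26635 - 2824)/(38368 + 31463) = -29459/69831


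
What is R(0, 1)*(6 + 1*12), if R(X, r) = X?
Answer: 0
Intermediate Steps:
R(0, 1)*(6 + 1*12) = 0*(6 + 1*12) = 0*(6 + 12) = 0*18 = 0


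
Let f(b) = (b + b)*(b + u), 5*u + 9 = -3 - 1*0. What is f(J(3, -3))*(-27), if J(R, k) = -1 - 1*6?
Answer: -17766/5 ≈ -3553.2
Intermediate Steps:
u = -12/5 (u = -9/5 + (-3 - 1*0)/5 = -9/5 + (-3 + 0)/5 = -9/5 + (⅕)*(-3) = -9/5 - ⅗ = -12/5 ≈ -2.4000)
J(R, k) = -7 (J(R, k) = -1 - 6 = -7)
f(b) = 2*b*(-12/5 + b) (f(b) = (b + b)*(b - 12/5) = (2*b)*(-12/5 + b) = 2*b*(-12/5 + b))
f(J(3, -3))*(-27) = ((⅖)*(-7)*(-12 + 5*(-7)))*(-27) = ((⅖)*(-7)*(-12 - 35))*(-27) = ((⅖)*(-7)*(-47))*(-27) = (658/5)*(-27) = -17766/5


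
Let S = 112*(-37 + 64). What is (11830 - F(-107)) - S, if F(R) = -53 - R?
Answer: 8752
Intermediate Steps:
S = 3024 (S = 112*27 = 3024)
(11830 - F(-107)) - S = (11830 - (-53 - 1*(-107))) - 1*3024 = (11830 - (-53 + 107)) - 3024 = (11830 - 1*54) - 3024 = (11830 - 54) - 3024 = 11776 - 3024 = 8752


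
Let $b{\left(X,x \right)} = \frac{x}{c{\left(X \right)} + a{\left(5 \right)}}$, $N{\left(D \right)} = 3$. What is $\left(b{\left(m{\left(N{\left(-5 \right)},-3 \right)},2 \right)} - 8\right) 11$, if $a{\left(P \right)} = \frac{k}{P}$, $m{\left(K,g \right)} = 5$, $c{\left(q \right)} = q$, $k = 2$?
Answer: $- \frac{2266}{27} \approx -83.926$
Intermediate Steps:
$a{\left(P \right)} = \frac{2}{P}$
$b{\left(X,x \right)} = \frac{x}{\frac{2}{5} + X}$ ($b{\left(X,x \right)} = \frac{x}{X + \frac{2}{5}} = \frac{x}{\frac{2}{5} + X}$)
$\left(b{\left(m{\left(N{\left(-5 \right)},-3 \right)},2 \right)} - 8\right) 11 = \left(5 \cdot 2 \frac{1}{2 + 5 \cdot 5} - 8\right) 11 = \left(5 \cdot 2 \frac{1}{2 + 25} - 8\right) 11 = \left(5 \cdot 2 \cdot \frac{1}{27} - 8\right) 11 = \left(\frac{10}{27} - 8\right) 11 = \left(- \frac{206}{27}\right) 11 = - \frac{2266}{27}$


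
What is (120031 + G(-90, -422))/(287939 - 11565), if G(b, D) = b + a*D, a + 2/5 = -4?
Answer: 608989/1381870 ≈ 0.44070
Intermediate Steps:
a = -22/5 (a = -2/5 - 4 = -22/5 ≈ -4.4000)
G(b, D) = b - 22*D/5
(120031 + G(-90, -422))/(287939 - 11565) = (120031 + (-90 - 22/5*(-422)))/(287939 - 11565) = (120031 + (-90 + 9284/5))/276374 = (120031 + 8834/5)*(1/276374) = (608989/5)*(1/276374) = 608989/1381870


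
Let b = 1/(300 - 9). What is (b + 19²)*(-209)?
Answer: -21955868/291 ≈ -75450.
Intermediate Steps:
b = 1/291 ≈ 0.0034364
(b + 19²)*(-209) = (1/291 + 19²)*(-209) = (1/291 + 361)*(-209) = (105052/291)*(-209) = -21955868/291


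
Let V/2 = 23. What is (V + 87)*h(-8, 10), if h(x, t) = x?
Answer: -1064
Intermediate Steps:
V = 46 (V = 2*23 = 46)
(V + 87)*h(-8, 10) = (46 + 87)*(-8) = 133*(-8) = -1064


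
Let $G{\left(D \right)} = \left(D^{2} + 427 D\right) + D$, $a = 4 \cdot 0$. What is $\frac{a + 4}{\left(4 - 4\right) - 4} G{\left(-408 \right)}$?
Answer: $8160$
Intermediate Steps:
$a = 0$
$G{\left(D \right)} = D^{2} + 428 D$
$\frac{a + 4}{\left(4 - 4\right) - 4} G{\left(-408 \right)} = \frac{0 + 4}{\left(4 - 4\right) - 4} \left(- 408 \left(428 - 408\right)\right) = \frac{4}{\left(4 - 4\right) - 4} \left(\left(-408\right) 20\right) = \frac{4}{0 - 4} \left(-8160\right) = \frac{4}{-4} \left(-8160\right) = 4 \left(- \frac{1}{4}\right) \left(-8160\right) = \left(-1\right) \left(-8160\right) = 8160$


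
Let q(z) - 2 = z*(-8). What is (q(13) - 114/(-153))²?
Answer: 26666896/2601 ≈ 10253.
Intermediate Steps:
q(z) = 2 - 8*z (q(z) = 2 + z*(-8) = 2 - 8*z)
(q(13) - 114/(-153))² = ((2 - 8*13) - 114/(-153))² = ((2 - 104) - 114*(-1/153))² = (-102 + 38/51)² = (-5164/51)² = 26666896/2601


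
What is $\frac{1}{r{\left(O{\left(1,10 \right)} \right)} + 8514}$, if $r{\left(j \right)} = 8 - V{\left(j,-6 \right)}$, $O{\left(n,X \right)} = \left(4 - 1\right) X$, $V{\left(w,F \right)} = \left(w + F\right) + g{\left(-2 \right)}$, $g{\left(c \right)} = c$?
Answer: $\frac{1}{8500} \approx 0.00011765$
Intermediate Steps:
$V{\left(w,F \right)} = -2 + F + w$ ($V{\left(w,F \right)} = \left(w + F\right) - 2 = \left(F + w\right) - 2 = -2 + F + w$)
$O{\left(n,X \right)} = 3 X$
$r{\left(j \right)} = 16 - j$ ($r{\left(j \right)} = 8 - \left(-2 - 6 + j\right) = 8 - \left(-8 + j\right) = 16 - j$)
$\frac{1}{r{\left(O{\left(1,10 \right)} \right)} + 8514} = \frac{1}{\left(16 - 3 \cdot 10\right) + 8514} = \frac{1}{\left(16 - 30\right) + 8514} = \frac{1}{-14 + 8514} = \frac{1}{8500}$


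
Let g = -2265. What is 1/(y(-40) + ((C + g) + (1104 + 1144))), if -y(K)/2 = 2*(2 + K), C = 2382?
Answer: 1/2517 ≈ 0.00039730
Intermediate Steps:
y(K) = -8 - 4*K (y(K) = -4*(2 + K) = -2*(4 + 2*K) = -8 - 4*K)
1/(y(-40) + ((C + g) + (1104 + 1144))) = 1/((-8 - 4*(-40)) + ((2382 - 2265) + (1104 + 1144))) = 1/((-8 + 160) + (117 + 2248)) = 1/(152 + 2365) = 1/2517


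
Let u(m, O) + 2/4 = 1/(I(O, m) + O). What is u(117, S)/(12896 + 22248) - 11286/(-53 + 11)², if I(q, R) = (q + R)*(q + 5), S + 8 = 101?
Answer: -455536521703/71200127376 ≈ -6.3980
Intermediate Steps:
S = 93 (S = -8 + 101 = 93)
I(q, R) = (5 + q)*(R + q) (I(q, R) = (R + q)*(5 + q) = (5 + q)*(R + q))
u(m, O) = -½ + 1/(O² + 5*m + 6*O + O*m) (u(m, O) = -½ + 1/((O² + 5*m + 5*O + m*O) + O) = -½ + 1/((O² + 5*m + 5*O + O*m) + O) = -½ + 1/((O² + 5*O + 5*m + O*m) + O) = -½ + 1/(O² + 5*m + 6*O + O*m))
u(117, S)/(12896 + 22248) - 11286/(-53 + 11)² = ((2 - 1*93² - 6*93 - 5*117 - 1*93*117)/(2*(93² + 5*117 + 6*93 + 93*117)))/(12896 + 22248) - 11286/(-53 + 11)² = ((2 - 1*8649 - 558 - 585 - 10881)/(2*(8649 + 585 + 558 + 10881)))/35144 - 11286/((-42)²) = ((½)*(2 - 8649 - 558 - 585 - 10881)/20673)*(1/35144) - 11286/1764 = ((½)*(1/20673)*(-20671))*(1/35144) - 11286*1/1764 = -20671/41346*1/35144 - 627/98 = -20671/1453063824 - 627/98 = -455536521703/71200127376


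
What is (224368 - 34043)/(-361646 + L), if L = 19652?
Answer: -190325/341994 ≈ -0.55652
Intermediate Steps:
(224368 - 34043)/(-361646 + L) = (224368 - 34043)/(-361646 + 19652) = 190325/(-341994) = 190325*(-1/341994) = -190325/341994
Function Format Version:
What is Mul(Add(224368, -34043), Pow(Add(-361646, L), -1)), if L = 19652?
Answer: Rational(-190325, 341994) ≈ -0.55652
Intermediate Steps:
Mul(Add(224368, -34043), Pow(Add(-361646, L), -1)) = Mul(Add(224368, -34043), Pow(Add(-361646, 19652), -1)) = Mul(190325, Pow(-341994, -1)) = Mul(190325, Rational(-1, 341994)) = Rational(-190325, 341994)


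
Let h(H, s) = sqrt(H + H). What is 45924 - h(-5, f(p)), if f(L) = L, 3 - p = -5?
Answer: 45924 - I*sqrt(10) ≈ 45924.0 - 3.1623*I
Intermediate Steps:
p = 8 (p = 3 - 1*(-5) = 3 + 5 = 8)
h(H, s) = sqrt(2)*sqrt(H) (h(H, s) = sqrt(2*H) = sqrt(2)*sqrt(H))
45924 - h(-5, f(p)) = 45924 - sqrt(2)*sqrt(-5) = 45924 - sqrt(2)*I*sqrt(5) = 45924 - I*sqrt(10)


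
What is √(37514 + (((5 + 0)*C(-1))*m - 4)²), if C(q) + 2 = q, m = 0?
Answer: 3*√4170 ≈ 193.73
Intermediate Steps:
C(q) = -2 + q
√(37514 + (((5 + 0)*C(-1))*m - 4)²) = √(37514 + (((5 + 0)*(-2 - 1))*0 - 4)²) = √(37514 + ((5*(-3))*0 - 4)²) = √(37514 + (-15*0 - 4)²) = √(37514 + (0 - 4)²) = √(37514 + (-4)²) = √(37514 + 16) = √37530 = 3*√4170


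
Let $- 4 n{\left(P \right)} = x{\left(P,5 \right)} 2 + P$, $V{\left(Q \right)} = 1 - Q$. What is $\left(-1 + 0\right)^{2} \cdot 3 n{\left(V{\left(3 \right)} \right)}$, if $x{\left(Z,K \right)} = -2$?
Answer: $\frac{9}{2} \approx 4.5$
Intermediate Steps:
$n{\left(P \right)} = 1 - \frac{P}{4}$ ($n{\left(P \right)} = - \frac{\left(-2\right) 2 + P}{4} = - \frac{-4 + P}{4} = 1 - \frac{P}{4}$)
$\left(-1 + 0\right)^{2} \cdot 3 n{\left(V{\left(3 \right)} \right)} = \left(-1 + 0\right)^{2} \cdot 3 \left(1 - \frac{1 - 3}{4}\right) = \left(-1\right)^{2} \cdot 3 \left(1 - \frac{1 - 3}{4}\right) = 1 \cdot 3 \left(1 - - \frac{1}{2}\right) = 3 \left(1 + \frac{1}{2}\right) = 3 \cdot \frac{3}{2} = \frac{9}{2}$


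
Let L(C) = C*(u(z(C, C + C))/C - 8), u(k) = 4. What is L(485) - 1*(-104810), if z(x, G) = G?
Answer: 100934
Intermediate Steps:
L(C) = C*(-8 + 4/C) (L(C) = C*(4/C - 8) = C*(-8 + 4/C))
L(485) - 1*(-104810) = (4 - 8*485) - 1*(-104810) = (4 - 3880) + 104810 = -3876 + 104810 = 100934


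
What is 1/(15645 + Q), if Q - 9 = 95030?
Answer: 1/110684 ≈ 9.0347e-6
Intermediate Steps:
Q = 95039 (Q = 9 + 95030 = 95039)
1/(15645 + Q) = 1/(15645 + 95039) = 1/110684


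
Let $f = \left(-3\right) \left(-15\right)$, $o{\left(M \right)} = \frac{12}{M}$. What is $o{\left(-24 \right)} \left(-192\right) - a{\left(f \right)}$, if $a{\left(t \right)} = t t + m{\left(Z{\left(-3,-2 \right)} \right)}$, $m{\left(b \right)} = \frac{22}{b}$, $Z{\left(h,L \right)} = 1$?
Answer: $-1951$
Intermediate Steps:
$f = 45$
$a{\left(t \right)} = 22 + t^{2}$ ($a{\left(t \right)} = t t + \frac{22}{1} = t^{2} + 22 \cdot 1 = t^{2} + 22 = 22 + t^{2}$)
$o{\left(-24 \right)} \left(-192\right) - a{\left(f \right)} = \frac{12}{-24} \left(-192\right) - \left(22 + 45^{2}\right) = 12 \left(- \frac{1}{24}\right) \left(-192\right) - \left(22 + 2025\right) = \left(- \frac{1}{2}\right) \left(-192\right) - 2047 = 96 - 2047 = -1951$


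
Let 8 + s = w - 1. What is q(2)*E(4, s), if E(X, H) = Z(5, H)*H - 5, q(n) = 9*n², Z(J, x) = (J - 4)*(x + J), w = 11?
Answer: 324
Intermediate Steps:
Z(J, x) = (-4 + J)*(J + x)
s = 2 (s = -8 + (11 - 1) = -8 + 10 = 2)
E(X, H) = -5 + H*(5 + H) (E(X, H) = (5² - 4*5 - 4*H + 5*H)*H - 5 = (25 - 20 - 4*H + 5*H)*H - 5 = (5 + H)*H - 5 = H*(5 + H) - 5 = -5 + H*(5 + H))
q(2)*E(4, s) = (9*2²)*(-5 + 2*(5 + 2)) = (9*4)*(-5 + 2*7) = 36*(-5 + 14) = 36*9 = 324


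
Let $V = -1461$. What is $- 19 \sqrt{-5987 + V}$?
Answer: $- 266 i \sqrt{38} \approx - 1639.7 i$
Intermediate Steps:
$- 19 \sqrt{-5987 + V} = - 19 \sqrt{-5987 - 1461} = - 19 \sqrt{-7448} = - 19 \cdot 14 i \sqrt{38} = - 266 i \sqrt{38}$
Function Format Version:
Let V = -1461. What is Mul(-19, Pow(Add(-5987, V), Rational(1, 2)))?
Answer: Mul(-266, I, Pow(38, Rational(1, 2))) ≈ Mul(-1639.7, I)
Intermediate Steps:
Mul(-19, Pow(Add(-5987, V), Rational(1, 2))) = Mul(-19, Pow(Add(-5987, -1461), Rational(1, 2))) = Mul(-19, Pow(-7448, Rational(1, 2))) = Mul(-19, Mul(14, I, Pow(38, Rational(1, 2)))) = Mul(-266, I, Pow(38, Rational(1, 2)))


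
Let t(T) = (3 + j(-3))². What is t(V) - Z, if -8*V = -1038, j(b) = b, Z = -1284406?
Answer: 1284406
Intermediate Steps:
V = 519/4 (V = -⅛*(-1038) = 519/4 ≈ 129.75)
t(T) = 0 (t(T) = (3 - 3)² = 0² = 0)
t(V) - Z = 0 - 1*(-1284406) = 0 + 1284406 = 1284406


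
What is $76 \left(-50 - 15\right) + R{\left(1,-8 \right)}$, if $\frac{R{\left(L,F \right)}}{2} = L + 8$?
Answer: $-4922$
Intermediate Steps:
$R{\left(L,F \right)} = 16 + 2 L$ ($R{\left(L,F \right)} = 2 \left(L + 8\right) = 2 \left(8 + L\right) = 16 + 2 L$)
$76 \left(-50 - 15\right) + R{\left(1,-8 \right)} = 76 \left(-50 - 15\right) + \left(16 + 2 \cdot 1\right) = 76 \left(-50 - 15\right) + \left(16 + 2\right) = 76 \left(-65\right) + 18 = -4940 + 18 = -4922$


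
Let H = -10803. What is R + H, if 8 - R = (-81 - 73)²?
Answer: -34511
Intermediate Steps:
R = -23708 (R = 8 - (-81 - 73)² = 8 - 1*(-154)² = 8 - 1*23716 = 8 - 23716 = -23708)
R + H = -23708 - 10803 = -34511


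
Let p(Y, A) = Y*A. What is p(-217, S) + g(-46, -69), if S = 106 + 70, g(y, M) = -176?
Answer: -38368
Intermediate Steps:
S = 176
p(Y, A) = A*Y
p(-217, S) + g(-46, -69) = 176*(-217) - 176 = -38192 - 176 = -38368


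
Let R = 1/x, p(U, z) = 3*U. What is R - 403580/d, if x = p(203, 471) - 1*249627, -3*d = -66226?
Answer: -150748059773/8245733034 ≈ -18.282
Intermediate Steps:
d = 66226/3 (d = -⅓*(-66226) = 66226/3 ≈ 22075.)
x = -249018 (x = 3*203 - 1*249627 = 609 - 249627 = -249018)
R = -1/249018 (R = 1/(-249018) = -1/249018 ≈ -4.0158e-6)
R - 403580/d = -1/249018 - 403580/66226/3 = -1/249018 - 403580*3/66226 = -1/249018 - 1*605370/33113 = -1/249018 - 605370/33113 = -150748059773/8245733034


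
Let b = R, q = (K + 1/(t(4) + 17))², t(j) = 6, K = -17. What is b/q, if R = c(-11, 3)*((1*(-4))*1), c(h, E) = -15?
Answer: 529/2535 ≈ 0.20868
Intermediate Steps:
q = 152100/529 (q = (-17 + 1/(6 + 17))² = (-17 + 1/23)² = (-390/23)² = 152100/529 ≈ 287.52)
R = 60 (R = -15*1*(-4) = -(-60) = -15*(-4) = 60)
b = 60
b/q = 60/(152100/529) = 60*(529/152100) = 529/2535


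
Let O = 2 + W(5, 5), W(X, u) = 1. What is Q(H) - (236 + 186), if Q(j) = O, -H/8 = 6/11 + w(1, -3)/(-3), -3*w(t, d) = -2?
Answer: -419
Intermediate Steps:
w(t, d) = ⅔ (w(t, d) = -⅓*(-2) = ⅔)
H = -256/99 (H = -8*(6/11 + (⅔)/(-3)) = -8*(6*(1/11) + (⅔)*(-⅓)) = -8*(6/11 - 2/9) = -8*32/99 = -256/99 ≈ -2.5859)
O = 3 (O = 2 + 1 = 3)
Q(j) = 3
Q(H) - (236 + 186) = 3 - (236 + 186) = 3 - 1*422 = 3 - 422 = -419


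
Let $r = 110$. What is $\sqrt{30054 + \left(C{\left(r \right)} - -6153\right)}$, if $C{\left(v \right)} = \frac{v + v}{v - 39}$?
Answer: $\frac{\sqrt{182535107}}{71} \approx 190.29$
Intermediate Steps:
$C{\left(v \right)} = \frac{2 v}{-39 + v}$
$\sqrt{30054 + \left(C{\left(r \right)} - -6153\right)} = \sqrt{30054 + \left(2 \cdot 110 \frac{1}{-39 + 110} - -6153\right)} = \sqrt{30054 + \left(2 \cdot 110 \cdot \frac{1}{71} + 6153\right)} = \sqrt{30054 + \left(\frac{220}{71} + 6153\right)} = \sqrt{30054 + \frac{437083}{71}} = \sqrt{\frac{2570917}{71}} = \frac{\sqrt{182535107}}{71}$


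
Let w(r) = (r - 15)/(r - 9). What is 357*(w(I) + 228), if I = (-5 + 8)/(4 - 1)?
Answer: 328083/4 ≈ 82021.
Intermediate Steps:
I = 1 (I = 3/3 = 3*(⅓) = 1)
w(r) = (-15 + r)/(-9 + r)
357*(w(I) + 228) = 357*((-15 + 1)/(-9 + 1) + 228) = 357*(-14/(-8) + 228) = 357*(-⅛*(-14) + 228) = 357*(7/4 + 228) = 357*(919/4) = 328083/4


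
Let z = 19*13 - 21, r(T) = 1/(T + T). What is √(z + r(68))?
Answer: √1045058/68 ≈ 15.034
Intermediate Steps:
r(T) = 1/(2*T)
z = 226 (z = 247 - 21 = 226)
√(z + r(68)) = √(226 + (½)/68) = √(226 + (½)*(1/68)) = √(226 + 1/136) = √(30737/136) = √1045058/68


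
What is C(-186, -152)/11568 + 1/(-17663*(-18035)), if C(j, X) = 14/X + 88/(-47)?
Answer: -745079833863/4387620844458560 ≈ -0.00016981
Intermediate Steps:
C(j, X) = -88/47 + 14/X (C(j, X) = 14/X + 88*(-1/47) = 14/X - 88/47 = -88/47 + 14/X)
C(-186, -152)/11568 + 1/(-17663*(-18035)) = (-88/47 + 14/(-152))/11568 + 1/(-17663*(-18035)) = (-88/47 + 14*(-1/152))*(1/11568) - 1/17663*(-1/18035) = (-88/47 - 7/76)*(1/11568) + 1/318552205 = -7017/3572*1/11568 + 1/318552205 = -2339/13773632 + 1/318552205 = -745079833863/4387620844458560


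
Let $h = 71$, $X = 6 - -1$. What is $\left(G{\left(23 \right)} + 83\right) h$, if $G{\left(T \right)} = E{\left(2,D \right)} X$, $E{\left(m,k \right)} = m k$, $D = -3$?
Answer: $2911$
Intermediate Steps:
$E{\left(m,k \right)} = k m$
$X = 7$ ($X = 6 + 1 = 7$)
$G{\left(T \right)} = -42$ ($G{\left(T \right)} = \left(-3\right) 2 \cdot 7 = \left(-6\right) 7 = -42$)
$\left(G{\left(23 \right)} + 83\right) h = \left(-42 + 83\right) 71 = 41 \cdot 71 = 2911$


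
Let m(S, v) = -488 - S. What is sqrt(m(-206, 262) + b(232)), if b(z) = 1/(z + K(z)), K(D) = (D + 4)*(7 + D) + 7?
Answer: 5*I*sqrt(36191081919)/56643 ≈ 16.793*I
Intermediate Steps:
K(D) = 7 + (4 + D)*(7 + D) (K(D) = (4 + D)*(7 + D) + 7 = 7 + (4 + D)*(7 + D))
b(z) = 1/(35 + z**2 + 12*z) (b(z) = 1/(z + (35 + z**2 + 11*z)) = 1/(35 + z**2 + 12*z))
sqrt(m(-206, 262) + b(232)) = sqrt((-488 - 1*(-206)) + 1/(35 + 232**2 + 12*232)) = sqrt((-488 + 206) + 1/(35 + 53824 + 2784)) = sqrt(-282 + 1/56643) = sqrt(-15973325/56643) = 5*I*sqrt(36191081919)/56643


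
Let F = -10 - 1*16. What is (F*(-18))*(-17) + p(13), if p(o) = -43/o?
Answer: -103471/13 ≈ -7959.3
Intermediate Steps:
F = -26 (F = -10 - 16 = -26)
(F*(-18))*(-17) + p(13) = -26*(-18)*(-17) - 43/13 = 468*(-17) - 43*1/13 = -7956 - 43/13 = -103471/13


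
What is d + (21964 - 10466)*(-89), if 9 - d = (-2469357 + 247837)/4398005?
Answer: -900106693809/879601 ≈ -1.0233e+6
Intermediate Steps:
d = 8360713/879601 (d = 9 - (-2469357 + 247837)/4398005 = 9 - (-2221520)/4398005 = 9 - 1*(-444304/879601) = 9 + 444304/879601 = 8360713/879601 ≈ 9.5051)
d + (21964 - 10466)*(-89) = 8360713/879601 + (21964 - 10466)*(-89) = 8360713/879601 + 11498*(-89) = 8360713/879601 - 1023322 = -900106693809/879601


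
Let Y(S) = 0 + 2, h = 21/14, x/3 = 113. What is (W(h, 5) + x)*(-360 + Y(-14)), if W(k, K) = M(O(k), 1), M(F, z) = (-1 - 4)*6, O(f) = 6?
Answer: -110622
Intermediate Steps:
x = 339 (x = 3*113 = 339)
M(F, z) = -30 (M(F, z) = -5*6 = -30)
h = 3/2 (h = 21*(1/14) = 3/2 ≈ 1.5000)
Y(S) = 2
W(k, K) = -30
(W(h, 5) + x)*(-360 + Y(-14)) = (-30 + 339)*(-360 + 2) = 309*(-358) = -110622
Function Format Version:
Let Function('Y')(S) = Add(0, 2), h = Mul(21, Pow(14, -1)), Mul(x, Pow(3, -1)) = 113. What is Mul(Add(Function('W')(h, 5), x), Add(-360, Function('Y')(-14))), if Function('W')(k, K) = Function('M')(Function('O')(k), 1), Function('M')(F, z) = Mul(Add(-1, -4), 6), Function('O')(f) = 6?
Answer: -110622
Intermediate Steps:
x = 339 (x = Mul(3, 113) = 339)
Function('M')(F, z) = -30 (Function('M')(F, z) = Mul(-5, 6) = -30)
h = Rational(3, 2) (h = Mul(21, Rational(1, 14)) = Rational(3, 2) ≈ 1.5000)
Function('Y')(S) = 2
Function('W')(k, K) = -30
Mul(Add(Function('W')(h, 5), x), Add(-360, Function('Y')(-14))) = Mul(Add(-30, 339), Add(-360, 2)) = Mul(309, -358) = -110622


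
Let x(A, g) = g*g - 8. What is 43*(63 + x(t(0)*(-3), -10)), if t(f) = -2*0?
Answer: 6665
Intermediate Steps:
t(f) = 0
x(A, g) = -8 + g² (x(A, g) = g² - 8 = -8 + g²)
43*(63 + x(t(0)*(-3), -10)) = 43*(63 + (-8 + (-10)²)) = 43*(63 + (-8 + 100)) = 43*(63 + 92) = 43*155 = 6665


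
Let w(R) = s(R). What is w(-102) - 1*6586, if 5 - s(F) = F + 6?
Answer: -6485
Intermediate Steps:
s(F) = -1 - F (s(F) = 5 - (F + 6) = 5 - (6 + F) = 5 + (-6 - F) = -1 - F)
w(R) = -1 - R
w(-102) - 1*6586 = (-1 - 1*(-102)) - 1*6586 = (-1 + 102) - 6586 = 101 - 6586 = -6485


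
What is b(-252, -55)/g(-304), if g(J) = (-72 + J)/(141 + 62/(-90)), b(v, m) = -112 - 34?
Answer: 230461/4230 ≈ 54.482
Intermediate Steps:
b(v, m) = -146
g(J) = -1620/3157 + 45*J/6314 (g(J) = (-72 + J)/(141 + 62*(-1/90)) = (-72 + J)/(141 - 31/45) = (-72 + J)/(6314/45) = (-72 + J)*(45/6314) = -1620/3157 + 45*J/6314)
b(-252, -55)/g(-304) = -146/(-1620/3157 + (45/6314)*(-304)) = -146/(-1620/3157 - 6840/3157) = -146/(-8460/3157) = -146*(-3157/8460) = 230461/4230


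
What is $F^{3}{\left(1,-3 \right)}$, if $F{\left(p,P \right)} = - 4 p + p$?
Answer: $-27$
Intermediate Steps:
$F{\left(p,P \right)} = - 3 p$
$F^{3}{\left(1,-3 \right)} = \left(\left(-3\right) 1\right)^{3} = \left(-3\right)^{3} = -27$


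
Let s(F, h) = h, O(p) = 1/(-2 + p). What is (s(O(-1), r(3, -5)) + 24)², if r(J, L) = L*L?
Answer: 2401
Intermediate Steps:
r(J, L) = L²
(s(O(-1), r(3, -5)) + 24)² = ((-5)² + 24)² = (25 + 24)² = 49² = 2401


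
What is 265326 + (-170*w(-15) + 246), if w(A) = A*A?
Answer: 227322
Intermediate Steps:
w(A) = A²
265326 + (-170*w(-15) + 246) = 265326 + (-170*(-15)² + 246) = 265326 + (-170*225 + 246) = 265326 + (-38250 + 246) = 265326 - 38004 = 227322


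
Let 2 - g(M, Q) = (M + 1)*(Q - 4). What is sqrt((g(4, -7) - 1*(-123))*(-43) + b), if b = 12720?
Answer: 2*sqrt(1245) ≈ 70.569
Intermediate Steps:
g(M, Q) = 2 - (1 + M)*(-4 + Q) (g(M, Q) = 2 - (M + 1)*(Q - 4) = 2 - (1 + M)*(-4 + Q))
sqrt((g(4, -7) - 1*(-123))*(-43) + b) = sqrt(((6 - 1*(-7) + 4*4 - 1*4*(-7)) - 1*(-123))*(-43) + 12720) = sqrt(((6 + 7 + 16 + 28) + 123)*(-43) + 12720) = sqrt((57 + 123)*(-43) + 12720) = sqrt(180*(-43) + 12720) = sqrt(-7740 + 12720) = sqrt(4980) = 2*sqrt(1245)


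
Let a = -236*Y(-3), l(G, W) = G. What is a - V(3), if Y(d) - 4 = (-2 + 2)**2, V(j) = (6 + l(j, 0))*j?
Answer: -971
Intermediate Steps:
V(j) = j*(6 + j) (V(j) = (6 + j)*j = j*(6 + j))
Y(d) = 4 (Y(d) = 4 + (-2 + 2)**2 = 4 + 0**2 = 4 + 0 = 4)
a = -944 (a = -236*4 = -944)
a - V(3) = -944 - 3*(6 + 3) = -944 - 3*9 = -944 - 1*27 = -944 - 27 = -971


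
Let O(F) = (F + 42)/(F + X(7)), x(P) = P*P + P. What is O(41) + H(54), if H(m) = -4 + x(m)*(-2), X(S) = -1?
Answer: -237677/40 ≈ -5941.9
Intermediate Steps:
x(P) = P + P**2 (x(P) = P**2 + P = P + P**2)
O(F) = (42 + F)/(-1 + F) (O(F) = (F + 42)/(F - 1) = (42 + F)/(-1 + F))
H(m) = -4 - 2*m*(1 + m) (H(m) = -4 + (m*(1 + m))*(-2) = -4 - 2*m*(1 + m))
O(41) + H(54) = (42 + 41)/(-1 + 41) + (-4 - 2*54*(1 + 54)) = 83/40 + (-4 - 2*54*55) = (1/40)*83 + (-4 - 5940) = 83/40 - 5944 = -237677/40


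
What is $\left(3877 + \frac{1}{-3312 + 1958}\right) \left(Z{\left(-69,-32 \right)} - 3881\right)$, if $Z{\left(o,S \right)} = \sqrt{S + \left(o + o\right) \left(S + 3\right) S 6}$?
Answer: $- \frac{20373142617}{1354} + \frac{10498914 i \sqrt{48026}}{677} \approx -1.5047 \cdot 10^{7} + 3.3986 \cdot 10^{6} i$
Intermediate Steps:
$Z{\left(o,S \right)} = \sqrt{S + 12 S o \left(3 + S\right)}$ ($Z{\left(o,S \right)} = \sqrt{S + 2 o \left(3 + S\right) S 6} = \sqrt{S + 2 S o \left(3 + S\right) 6} = \sqrt{S + 12 S o \left(3 + S\right)}$)
$\left(3877 + \frac{1}{-3312 + 1958}\right) \left(Z{\left(-69,-32 \right)} - 3881\right) = \left(3877 + \frac{1}{-3312 + 1958}\right) \left(\sqrt{- 32 \left(1 + 36 \left(-69\right) + 12 \left(-32\right) \left(-69\right)\right)} - 3881\right) = \left(3877 + \frac{1}{-1354}\right) \left(\sqrt{- 32 \left(1 - 2484 + 26496\right)} - 3881\right) = \left(3877 - \frac{1}{1354}\right) \left(\sqrt{\left(-32\right) 24013} - 3881\right) = \frac{5249457 \left(\sqrt{-768416} - 3881\right)}{1354} = \frac{5249457 \left(4 i \sqrt{48026} - 3881\right)}{1354} = \frac{5249457 \left(-3881 + 4 i \sqrt{48026}\right)}{1354} = - \frac{20373142617}{1354} + \frac{10498914 i \sqrt{48026}}{677}$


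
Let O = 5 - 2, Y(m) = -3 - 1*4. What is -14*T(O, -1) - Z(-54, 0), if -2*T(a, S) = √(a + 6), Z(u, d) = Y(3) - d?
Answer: 28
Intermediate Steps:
Y(m) = -7 (Y(m) = -3 - 4 = -7)
Z(u, d) = -7 - d
O = 3
T(a, S) = -√(6 + a)/2 (T(a, S) = -√(a + 6)/2 = -√(6 + a)/2)
-14*T(O, -1) - Z(-54, 0) = -(-7)*√(6 + 3) - (-7 - 1*0) = -(-7)*√9 - (-7 + 0) = -(-7)*3 - 1*(-7) = -14*(-3/2) + 7 = 21 + 7 = 28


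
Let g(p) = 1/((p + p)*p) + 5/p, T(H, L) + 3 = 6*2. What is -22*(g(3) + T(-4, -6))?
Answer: -2123/9 ≈ -235.89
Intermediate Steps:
T(H, L) = 9 (T(H, L) = -3 + 6*2 = -3 + 12 = 9)
g(p) = 1/(2*p**2) + 5/p (g(p) = 1/(((2*p))*p) + 5/p = (1/(2*p))/p + 5/p = 1/(2*p**2) + 5/p)
-22*(g(3) + T(-4, -6)) = -22*((1/2)*(1 + 10*3)/3**2 + 9) = -22*((1/2)*(1/9)*(1 + 30) + 9) = -22*((1/2)*(1/9)*31 + 9) = -22*(31/18 + 9) = -22*193/18 = -2123/9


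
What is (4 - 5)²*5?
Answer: 5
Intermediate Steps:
(4 - 5)²*5 = (-1)²*5 = 1*5 = 5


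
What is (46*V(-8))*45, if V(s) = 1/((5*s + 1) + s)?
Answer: -2070/47 ≈ -44.043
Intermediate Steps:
V(s) = 1/(1 + 6*s) (V(s) = 1/((1 + 5*s) + s) = 1/(1 + 6*s))
(46*V(-8))*45 = (46/(1 + 6*(-8)))*45 = (46/(1 - 48))*45 = (46/(-47))*45 = (46*(-1/47))*45 = -46/47*45 = -2070/47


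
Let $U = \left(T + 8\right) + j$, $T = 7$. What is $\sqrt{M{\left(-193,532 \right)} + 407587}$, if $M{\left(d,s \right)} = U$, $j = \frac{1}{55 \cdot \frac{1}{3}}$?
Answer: $\frac{\sqrt{1232996215}}{55} \approx 638.44$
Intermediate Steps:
$j = \frac{3}{55}$ ($j = \frac{1}{55 \cdot \frac{1}{3}} = \frac{1}{\frac{55}{3}} = \frac{3}{55} \approx 0.054545$)
$U = \frac{828}{55}$ ($U = \left(7 + 8\right) + \frac{3}{55} = 15 + \frac{3}{55} = \frac{828}{55} \approx 15.055$)
$M{\left(d,s \right)} = \frac{828}{55}$
$\sqrt{M{\left(-193,532 \right)} + 407587} = \sqrt{\frac{828}{55} + 407587} = \sqrt{\frac{22418113}{55}} = \frac{\sqrt{1232996215}}{55}$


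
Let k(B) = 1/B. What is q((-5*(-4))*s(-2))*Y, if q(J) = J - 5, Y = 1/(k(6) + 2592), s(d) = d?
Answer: -270/15553 ≈ -0.017360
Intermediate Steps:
Y = 6/15553 (Y = 1/(1/6 + 2592) = 1/(⅙ + 2592) = 1/(15553/6) = 6/15553 ≈ 0.00038578)
q(J) = -5 + J
q((-5*(-4))*s(-2))*Y = (-5 - 5*(-4)*(-2))*(6/15553) = (-5 + 20*(-2))*(6/15553) = (-5 - 40)*(6/15553) = -45*6/15553 = -270/15553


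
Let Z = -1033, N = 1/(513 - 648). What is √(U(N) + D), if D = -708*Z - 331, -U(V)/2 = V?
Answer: √1480341855/45 ≈ 855.00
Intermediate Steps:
N = -1/135 (N = 1/(-135) = -1/135 ≈ -0.0074074)
U(V) = -2*V
D = 731033 (D = -708*(-1033) - 331 = 731364 - 331 = 731033)
√(U(N) + D) = √(-2*(-1/135) + 731033) = √(2/135 + 731033) = √(98689457/135) = √1480341855/45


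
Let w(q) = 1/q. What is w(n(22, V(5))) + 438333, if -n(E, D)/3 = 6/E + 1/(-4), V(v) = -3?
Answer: 1314955/3 ≈ 4.3832e+5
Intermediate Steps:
n(E, D) = ¾ - 18/E (n(E, D) = -3*(6/E + 1/(-4)) = -3*(6/E + 1*(-¼)) = -3*(6/E - ¼) = -3*(-¼ + 6/E) = ¾ - 18/E)
w(n(22, V(5))) + 438333 = 1/(¾ - 18/22) + 438333 = 1/(¾ - 18*1/22) + 438333 = 1/(¾ - 9/11) + 438333 = 1/(-3/44) + 438333 = -44/3 + 438333 = 1314955/3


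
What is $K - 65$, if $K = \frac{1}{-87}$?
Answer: $- \frac{5656}{87} \approx -65.011$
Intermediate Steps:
$K = - \frac{1}{87} \approx -0.011494$
$K - 65 = - \frac{1}{87} - 65 = - \frac{5656}{87}$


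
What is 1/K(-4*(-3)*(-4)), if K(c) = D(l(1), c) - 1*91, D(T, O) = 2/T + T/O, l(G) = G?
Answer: -48/4273 ≈ -0.011233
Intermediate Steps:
K(c) = -89 + 1/c (K(c) = (2/1 + 1/c) - 1*91 = (2*1 + 1/c) - 91 = (2 + 1/c) - 91 = -89 + 1/c)
1/K(-4*(-3)*(-4)) = 1/(-89 + 1/(-4*(-3)*(-4))) = 1/(-89 + 1/(12*(-4))) = 1/(-89 + 1/(-48)) = 1/(-89 - 1/48) = 1/(-4273/48) = -48/4273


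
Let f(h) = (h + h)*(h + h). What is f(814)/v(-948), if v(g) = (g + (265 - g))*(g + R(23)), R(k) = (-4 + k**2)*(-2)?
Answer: -35816/7155 ≈ -5.0057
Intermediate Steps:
R(k) = 8 - 2*k**2
f(h) = 4*h**2 (f(h) = (2*h)*(2*h) = 4*h**2)
v(g) = -278250 + 265*g (v(g) = (g + (265 - g))*(g + (8 - 2*23**2)) = 265*(g + (8 - 2*529)) = 265*(g + (8 - 1058)) = 265*(g - 1050) = 265*(-1050 + g) = -278250 + 265*g)
f(814)/v(-948) = (4*814**2)/(-278250 + 265*(-948)) = (4*662596)/(-278250 - 251220) = 2650384/(-529470) = 2650384*(-1/529470) = -35816/7155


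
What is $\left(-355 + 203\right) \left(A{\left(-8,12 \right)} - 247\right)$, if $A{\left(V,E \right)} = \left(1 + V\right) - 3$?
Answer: $39064$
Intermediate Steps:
$A{\left(V,E \right)} = -2 + V$
$\left(-355 + 203\right) \left(A{\left(-8,12 \right)} - 247\right) = \left(-355 + 203\right) \left(\left(-2 - 8\right) - 247\right) = - 152 \left(-10 - 247\right) = \left(-152\right) \left(-257\right) = 39064$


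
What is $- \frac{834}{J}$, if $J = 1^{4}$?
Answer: $-834$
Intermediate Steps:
$J = 1$
$- \frac{834}{J} = - \frac{834}{1} = \left(-834\right) 1 = -834$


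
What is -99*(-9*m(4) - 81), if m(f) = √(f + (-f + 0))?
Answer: 8019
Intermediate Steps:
m(f) = 0 (m(f) = √(f - f) = √0 = 0)
-99*(-9*m(4) - 81) = -99*(-9*0 - 81) = -99*(0 - 81) = -99*(-81) = 8019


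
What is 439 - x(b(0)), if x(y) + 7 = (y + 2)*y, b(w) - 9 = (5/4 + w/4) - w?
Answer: 5127/16 ≈ 320.44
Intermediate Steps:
b(w) = 41/4 - 3*w/4 (b(w) = 9 + ((5/4 + w/4) - w) = 9 + (5/4 - 3*w/4) = 41/4 - 3*w/4)
x(y) = -7 + y*(2 + y) (x(y) = -7 + (y + 2)*y = -7 + (2 + y)*y = -7 + y*(2 + y))
439 - x(b(0)) = 439 - (-7 + (41/4 - 3/4*0)**2 + 2*(41/4 - 3/4*0)) = 439 - (-7 + (41/4 + 0)**2 + 2*(41/4 + 0)) = 439 - (-7 + (41/4)**2 + 2*(41/4)) = 439 - (-7 + 1681/16 + 41/2) = 439 - 1*1897/16 = 439 - 1897/16 = 5127/16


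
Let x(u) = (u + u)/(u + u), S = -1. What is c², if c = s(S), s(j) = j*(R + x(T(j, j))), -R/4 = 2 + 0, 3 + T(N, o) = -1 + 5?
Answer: 49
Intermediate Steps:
T(N, o) = 1 (T(N, o) = -3 + (-1 + 5) = -3 + 4 = 1)
x(u) = 1 (x(u) = (2*u)/((2*u)) = (2*u)*(1/(2*u)) = 1)
R = -8 (R = -4*(2 + 0) = -4*2 = -8)
s(j) = -7*j (s(j) = j*(-8 + 1) = j*(-7) = -7*j)
c = 7 (c = -7*(-1) = 7)
c² = 7² = 49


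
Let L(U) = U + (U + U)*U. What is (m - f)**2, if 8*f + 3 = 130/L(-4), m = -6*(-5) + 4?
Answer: 14326225/12544 ≈ 1142.1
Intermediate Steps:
m = 34 (m = 30 + 4 = 34)
L(U) = U + 2*U**2 (L(U) = U + (2*U)*U = U + 2*U**2)
f = 23/112 (f = -3/8 + (130/((-4*(1 + 2*(-4)))))/8 = -3/8 + (130/((-4*(1 - 8))))/8 = -3/8 + (130/((-4*(-7))))/8 = -3/8 + (130/28)/8 = -3/8 + (130*(1/28))/8 = -3/8 + (1/8)*(65/14) = -3/8 + 65/112 = 23/112 ≈ 0.20536)
(m - f)**2 = (34 - 1*23/112)**2 = (34 - 23/112)**2 = (3785/112)**2 = 14326225/12544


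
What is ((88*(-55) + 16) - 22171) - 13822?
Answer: -40817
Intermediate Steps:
((88*(-55) + 16) - 22171) - 13822 = ((-4840 + 16) - 22171) - 13822 = (-4824 - 22171) - 13822 = -26995 - 13822 = -40817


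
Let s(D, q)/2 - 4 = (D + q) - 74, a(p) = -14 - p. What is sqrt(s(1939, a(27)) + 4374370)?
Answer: sqrt(4378026) ≈ 2092.4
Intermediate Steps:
s(D, q) = -140 + 2*D + 2*q (s(D, q) = 8 + 2*((D + q) - 74) = 8 + 2*(-74 + D + q) = 8 + (-148 + 2*D + 2*q) = -140 + 2*D + 2*q)
sqrt(s(1939, a(27)) + 4374370) = sqrt((-140 + 2*1939 + 2*(-14 - 1*27)) + 4374370) = sqrt((-140 + 3878 + 2*(-14 - 27)) + 4374370) = sqrt((-140 + 3878 + 2*(-41)) + 4374370) = sqrt((-140 + 3878 - 82) + 4374370) = sqrt(3656 + 4374370) = sqrt(4378026)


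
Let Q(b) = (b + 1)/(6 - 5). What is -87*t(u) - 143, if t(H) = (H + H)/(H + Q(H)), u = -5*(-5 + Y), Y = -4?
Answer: -20843/91 ≈ -229.04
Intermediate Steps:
Q(b) = 1 + b (Q(b) = (1 + b)/1 = (1 + b)*1 = 1 + b)
u = 45 (u = -5*(-5 - 4) = -5*(-9) = 45)
t(H) = 2*H/(1 + 2*H) (t(H) = (H + H)/(H + (1 + H)) = (2*H)/(1 + 2*H) = 2*H/(1 + 2*H))
-87*t(u) - 143 = -174*45/(1 + 2*45) - 143 = -174*45/(1 + 90) - 143 = -174*45/91 - 143 = -87*90/91 - 143 = -7830/91 - 143 = -20843/91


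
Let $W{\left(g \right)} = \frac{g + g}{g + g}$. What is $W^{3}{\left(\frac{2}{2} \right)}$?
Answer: $1$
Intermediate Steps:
$W{\left(g \right)} = 1$ ($W{\left(g \right)} = \frac{2 g}{2 g} = 2 g \frac{1}{2 g} = 1$)
$W^{3}{\left(\frac{2}{2} \right)} = 1^{3} = 1$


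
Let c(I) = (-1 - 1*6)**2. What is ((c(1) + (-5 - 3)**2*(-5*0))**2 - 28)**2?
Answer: 5631129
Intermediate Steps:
c(I) = 49 (c(I) = (-1 - 6)**2 = (-7)**2 = 49)
((c(1) + (-5 - 3)**2*(-5*0))**2 - 28)**2 = ((49 + (-5 - 3)**2*(-5*0))**2 - 28)**2 = ((49 + (-8)**2*0)**2 - 28)**2 = ((49 + 64*0)**2 - 28)**2 = ((49 + 0)**2 - 28)**2 = (49**2 - 28)**2 = (2401 - 28)**2 = 2373**2 = 5631129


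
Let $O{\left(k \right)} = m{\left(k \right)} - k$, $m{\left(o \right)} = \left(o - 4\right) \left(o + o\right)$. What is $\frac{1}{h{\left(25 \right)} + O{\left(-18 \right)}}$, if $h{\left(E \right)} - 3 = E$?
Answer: $\frac{1}{838} \approx 0.0011933$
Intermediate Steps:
$m{\left(o \right)} = 2 o \left(-4 + o\right)$ ($m{\left(o \right)} = \left(-4 + o\right) 2 o = 2 o \left(-4 + o\right)$)
$h{\left(E \right)} = 3 + E$
$O{\left(k \right)} = - k + 2 k \left(-4 + k\right)$ ($O{\left(k \right)} = 2 k \left(-4 + k\right) - k = - k + 2 k \left(-4 + k\right)$)
$\frac{1}{h{\left(25 \right)} + O{\left(-18 \right)}} = \frac{1}{\left(3 + 25\right) - 18 \left(-9 + 2 \left(-18\right)\right)} = \frac{1}{28 - 18 \left(-9 - 36\right)} = \frac{1}{28 - -810} = \frac{1}{28 + 810} = \frac{1}{838}$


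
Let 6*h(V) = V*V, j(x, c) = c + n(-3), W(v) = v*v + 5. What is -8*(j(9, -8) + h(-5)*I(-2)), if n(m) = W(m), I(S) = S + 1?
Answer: -44/3 ≈ -14.667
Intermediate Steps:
I(S) = 1 + S
W(v) = 5 + v² (W(v) = v² + 5 = 5 + v²)
n(m) = 5 + m²
j(x, c) = 14 + c (j(x, c) = c + (5 + (-3)²) = c + (5 + 9) = c + 14 = 14 + c)
h(V) = V²/6 (h(V) = (V*V)/6 = V²/6)
-8*(j(9, -8) + h(-5)*I(-2)) = -8*((14 - 8) + ((⅙)*(-5)²)*(1 - 2)) = -8*(6 + ((⅙)*25)*(-1)) = -8*(6 + (25/6)*(-1)) = -8*(6 - 25/6) = -8*11/6 = -44/3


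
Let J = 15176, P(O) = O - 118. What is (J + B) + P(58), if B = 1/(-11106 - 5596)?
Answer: 252467431/16702 ≈ 15116.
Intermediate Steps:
P(O) = -118 + O
B = -1/16702 (B = 1/(-16702) = -1/16702 ≈ -5.9873e-5)
(J + B) + P(58) = (15176 - 1/16702) + (-118 + 58) = 253469551/16702 - 60 = 252467431/16702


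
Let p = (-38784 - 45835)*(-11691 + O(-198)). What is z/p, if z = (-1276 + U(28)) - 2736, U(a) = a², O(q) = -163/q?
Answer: -639144/195863791445 ≈ -3.2632e-6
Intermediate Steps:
p = 195863791445/198 (p = (-38784 - 45835)*(-11691 - 163/(-198)) = -84619*(-11691 - 163*(-1/198)) = -84619*(-11691 + 163/198) = -84619*(-2314655/198) = 195863791445/198 ≈ 9.8921e+8)
z = -3228 (z = (-1276 + 28²) - 2736 = (-1276 + 784) - 2736 = -492 - 2736 = -3228)
z/p = -3228/195863791445/198 = -3228*198/195863791445 = -639144/195863791445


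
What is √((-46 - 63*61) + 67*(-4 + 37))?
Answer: I*√1678 ≈ 40.963*I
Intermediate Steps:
√((-46 - 63*61) + 67*(-4 + 37)) = √((-46 - 3843) + 67*33) = √(-3889 + 2211) = √(-1678) = I*√1678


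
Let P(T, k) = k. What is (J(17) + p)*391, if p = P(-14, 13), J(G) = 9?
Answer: 8602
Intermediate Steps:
p = 13
(J(17) + p)*391 = (9 + 13)*391 = 22*391 = 8602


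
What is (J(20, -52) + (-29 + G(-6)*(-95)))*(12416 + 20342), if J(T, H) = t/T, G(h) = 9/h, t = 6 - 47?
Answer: 36508791/10 ≈ 3.6509e+6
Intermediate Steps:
t = -41
J(T, H) = -41/T
(J(20, -52) + (-29 + G(-6)*(-95)))*(12416 + 20342) = (-41/20 + (-29 + (9/(-6))*(-95)))*(12416 + 20342) = (-41*1/20 + (-29 + (9*(-⅙))*(-95)))*32758 = (-41/20 + (-29 - 3/2*(-95)))*32758 = (-41/20 + (-29 + 285/2))*32758 = (-41/20 + 227/2)*32758 = (2229/20)*32758 = 36508791/10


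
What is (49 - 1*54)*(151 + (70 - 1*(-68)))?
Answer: -1445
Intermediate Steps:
(49 - 1*54)*(151 + (70 - 1*(-68))) = (49 - 54)*(151 + (70 + 68)) = -5*(151 + 138) = -5*289 = -1445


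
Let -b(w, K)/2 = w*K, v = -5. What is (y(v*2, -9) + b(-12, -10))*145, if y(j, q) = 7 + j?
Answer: -35235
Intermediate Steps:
b(w, K) = -2*K*w (b(w, K) = -2*w*K = -2*K*w)
(y(v*2, -9) + b(-12, -10))*145 = ((7 - 5*2) - 2*(-10)*(-12))*145 = ((7 - 10) - 240)*145 = (-3 - 240)*145 = -243*145 = -35235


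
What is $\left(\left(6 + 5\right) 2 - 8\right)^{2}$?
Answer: $196$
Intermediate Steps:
$\left(\left(6 + 5\right) 2 - 8\right)^{2} = \left(11 \cdot 2 - 8\right)^{2} = \left(22 - 8\right)^{2} = 14^{2} = 196$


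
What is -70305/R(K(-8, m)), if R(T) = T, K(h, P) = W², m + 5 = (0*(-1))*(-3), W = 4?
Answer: -70305/16 ≈ -4394.1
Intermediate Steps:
m = -5 (m = -5 + (0*(-1))*(-3) = -5 + 0*(-3) = -5 + 0 = -5)
K(h, P) = 16 (K(h, P) = 4² = 16)
-70305/R(K(-8, m)) = -70305/16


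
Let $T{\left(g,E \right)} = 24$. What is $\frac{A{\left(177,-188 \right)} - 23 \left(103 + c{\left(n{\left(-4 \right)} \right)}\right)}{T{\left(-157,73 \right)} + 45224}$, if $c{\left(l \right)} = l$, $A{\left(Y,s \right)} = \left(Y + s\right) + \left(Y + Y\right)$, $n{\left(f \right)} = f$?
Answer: $- \frac{967}{22624} \approx -0.042742$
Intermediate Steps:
$A{\left(Y,s \right)} = s + 3 Y$ ($A{\left(Y,s \right)} = \left(Y + s\right) + 2 Y = s + 3 Y$)
$\frac{A{\left(177,-188 \right)} - 23 \left(103 + c{\left(n{\left(-4 \right)} \right)}\right)}{T{\left(-157,73 \right)} + 45224} = \frac{\left(-188 + 3 \cdot 177\right) - 23 \left(103 - 4\right)}{24 + 45224} = \frac{\left(-188 + 531\right) - 2277}{45248} = \left(343 - 2277\right) \frac{1}{45248} = \left(-1934\right) \frac{1}{45248} = - \frac{967}{22624}$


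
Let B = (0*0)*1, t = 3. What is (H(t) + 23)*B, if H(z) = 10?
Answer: 0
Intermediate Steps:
B = 0 (B = 0*1 = 0)
(H(t) + 23)*B = (10 + 23)*0 = 33*0 = 0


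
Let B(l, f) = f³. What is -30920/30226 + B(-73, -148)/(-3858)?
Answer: 24466778908/29152977 ≈ 839.25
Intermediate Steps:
-30920/30226 + B(-73, -148)/(-3858) = -30920/30226 + (-148)³/(-3858) = -30920*1/30226 - 3241792*(-1/3858) = -15460/15113 + 1620896/1929 = 24466778908/29152977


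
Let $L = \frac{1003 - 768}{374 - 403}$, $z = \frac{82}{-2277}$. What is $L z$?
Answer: $\frac{19270}{66033} \approx 0.29182$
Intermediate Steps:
$z = - \frac{82}{2277}$ ($z = 82 \left(- \frac{1}{2277}\right) = - \frac{82}{2277} \approx -0.036012$)
$L = - \frac{235}{29}$ ($L = \frac{235}{-29} = 235 \left(- \frac{1}{29}\right) = - \frac{235}{29} \approx -8.1035$)
$L z = \left(- \frac{235}{29}\right) \left(- \frac{82}{2277}\right) = \frac{19270}{66033}$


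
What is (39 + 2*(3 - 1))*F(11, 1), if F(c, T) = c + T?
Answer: 516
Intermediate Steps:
F(c, T) = T + c
(39 + 2*(3 - 1))*F(11, 1) = (39 + 2*(3 - 1))*(1 + 11) = (39 + 2*2)*12 = (39 + 4)*12 = 43*12 = 516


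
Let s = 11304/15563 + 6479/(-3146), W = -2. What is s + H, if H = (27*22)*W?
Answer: -5293743047/4451018 ≈ -1189.3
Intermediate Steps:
H = -1188 (H = (27*22)*(-2) = 594*(-2) = -1188)
s = -5933663/4451018 (s = 11304*(1/15563) + 6479*(-1/3146) = 11304/15563 - 589/286 = -5933663/4451018 ≈ -1.3331)
s + H = -5933663/4451018 - 1188 = -5293743047/4451018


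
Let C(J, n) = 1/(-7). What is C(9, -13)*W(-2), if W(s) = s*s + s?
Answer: -2/7 ≈ -0.28571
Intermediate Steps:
C(J, n) = -⅐
W(s) = s + s² (W(s) = s² + s = s + s²)
C(9, -13)*W(-2) = -(-2)*(1 - 2)/7 = -(-2)*(-1)/7 = -⅐*2 = -2/7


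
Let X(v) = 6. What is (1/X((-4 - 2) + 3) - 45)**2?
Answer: 72361/36 ≈ 2010.0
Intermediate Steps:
(1/X((-4 - 2) + 3) - 45)**2 = (1/6 - 45)**2 = (-269/6)**2 = 72361/36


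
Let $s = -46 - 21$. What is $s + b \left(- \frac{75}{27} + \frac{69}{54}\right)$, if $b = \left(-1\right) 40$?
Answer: $-7$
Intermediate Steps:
$b = -40$
$s = -67$
$s + b \left(- \frac{75}{27} + \frac{69}{54}\right) = -67 - 40 \left(- \frac{75}{27} + \frac{69}{54}\right) = -67 - 40 \left(\left(-75\right) \frac{1}{27} + 69 \cdot \frac{1}{54}\right) = -67 - 40 \left(- \frac{25}{9} + \frac{23}{18}\right) = -67 - -60 = -67 + 60 = -7$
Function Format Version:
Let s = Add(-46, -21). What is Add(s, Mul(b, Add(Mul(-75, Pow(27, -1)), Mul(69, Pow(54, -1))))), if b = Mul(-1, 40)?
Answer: -7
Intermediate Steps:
b = -40
s = -67
Add(s, Mul(b, Add(Mul(-75, Pow(27, -1)), Mul(69, Pow(54, -1))))) = Add(-67, Mul(-40, Add(Mul(-75, Pow(27, -1)), Mul(69, Pow(54, -1))))) = Add(-67, Mul(-40, Add(Mul(-75, Rational(1, 27)), Mul(69, Rational(1, 54))))) = Add(-67, Mul(-40, Add(Rational(-25, 9), Rational(23, 18)))) = Add(-67, Mul(-40, Rational(-3, 2))) = Add(-67, 60) = -7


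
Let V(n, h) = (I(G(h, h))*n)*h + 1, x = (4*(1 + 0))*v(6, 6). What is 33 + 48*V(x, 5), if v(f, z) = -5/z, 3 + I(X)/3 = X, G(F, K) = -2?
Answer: 12081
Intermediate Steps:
I(X) = -9 + 3*X
x = -10/3 (x = (4*(1 + 0))*(-5/6) = (4*1)*(-5*⅙) = 4*(-⅚) = -10/3 ≈ -3.3333)
V(n, h) = 1 - 15*h*n (V(n, h) = ((-9 + 3*(-2))*n)*h + 1 = ((-9 - 6)*n)*h + 1 = (-15*n)*h + 1 = -15*h*n + 1 = 1 - 15*h*n)
33 + 48*V(x, 5) = 33 + 48*(1 - 15*5*(-10/3)) = 33 + 48*(1 + 250) = 33 + 48*251 = 33 + 12048 = 12081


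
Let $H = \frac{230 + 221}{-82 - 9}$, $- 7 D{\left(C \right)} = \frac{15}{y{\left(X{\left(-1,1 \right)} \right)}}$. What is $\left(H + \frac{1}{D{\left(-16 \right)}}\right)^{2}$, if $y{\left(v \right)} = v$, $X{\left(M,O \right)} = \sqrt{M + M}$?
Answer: $\frac{44953687}{1863225} + \frac{902 i \sqrt{2}}{195} \approx 24.127 + 6.5416 i$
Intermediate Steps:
$X{\left(M,O \right)} = \sqrt{2} \sqrt{M}$ ($X{\left(M,O \right)} = \sqrt{2 M} = \sqrt{2} \sqrt{M}$)
$D{\left(C \right)} = \frac{15 i \sqrt{2}}{14}$ ($D{\left(C \right)} = - \frac{15 \frac{1}{\sqrt{2} \sqrt{-1}}}{7} = - \frac{15 \frac{1}{\sqrt{2} i}}{7} = - \frac{15 \frac{1}{i \sqrt{2}}}{7} = - \frac{15 \left(- \frac{i \sqrt{2}}{2}\right)}{7} = - \frac{\left(- \frac{15}{2}\right) i \sqrt{2}}{7} = \frac{15 i \sqrt{2}}{14}$)
$H = - \frac{451}{91}$ ($H = \frac{451}{-91} = 451 \left(- \frac{1}{91}\right) = - \frac{451}{91} \approx -4.956$)
$\left(H + \frac{1}{D{\left(-16 \right)}}\right)^{2} = \left(- \frac{451}{91} + \frac{1}{\frac{15}{14} i \sqrt{2}}\right)^{2} = \left(- \frac{451}{91} - \frac{7 i \sqrt{2}}{15}\right)^{2}$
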